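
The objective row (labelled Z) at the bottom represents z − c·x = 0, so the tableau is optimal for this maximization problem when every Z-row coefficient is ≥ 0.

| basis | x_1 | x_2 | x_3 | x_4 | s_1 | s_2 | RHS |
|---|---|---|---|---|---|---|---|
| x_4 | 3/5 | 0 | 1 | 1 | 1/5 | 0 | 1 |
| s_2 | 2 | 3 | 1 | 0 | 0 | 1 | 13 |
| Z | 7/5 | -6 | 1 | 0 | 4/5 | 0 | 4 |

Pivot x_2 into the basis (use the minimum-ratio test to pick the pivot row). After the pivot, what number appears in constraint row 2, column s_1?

0

Ratio test on column x_2 — row 1: entry 0 ≤ 0; row 2: 13/3 = 13/3. Minimum is 13/3 at row 2 (s_2 leaves); pivot element 3.
Divide row 2 by 3; eliminate column x_2 from the other rows.
In the new row 2, the s_1 entry is the old entry divided by the pivot: 0/3 = 0.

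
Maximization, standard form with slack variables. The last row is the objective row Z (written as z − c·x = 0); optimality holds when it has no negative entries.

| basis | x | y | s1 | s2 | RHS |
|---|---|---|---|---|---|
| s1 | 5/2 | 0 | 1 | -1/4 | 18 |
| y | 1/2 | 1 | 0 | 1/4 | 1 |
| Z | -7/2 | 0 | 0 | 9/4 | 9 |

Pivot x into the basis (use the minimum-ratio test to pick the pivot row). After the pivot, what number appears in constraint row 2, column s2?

Ratio test on column x — row 1: 18/(5/2) = 36/5; row 2: 1/(1/2) = 2. Minimum is 2 at row 2 (y leaves); pivot element 1/2.
Divide row 2 by 1/2; eliminate column x from the other rows.
In the new row 2, the s2 entry is the old entry divided by the pivot: (1/4)/(1/2) = 1/2.

1/2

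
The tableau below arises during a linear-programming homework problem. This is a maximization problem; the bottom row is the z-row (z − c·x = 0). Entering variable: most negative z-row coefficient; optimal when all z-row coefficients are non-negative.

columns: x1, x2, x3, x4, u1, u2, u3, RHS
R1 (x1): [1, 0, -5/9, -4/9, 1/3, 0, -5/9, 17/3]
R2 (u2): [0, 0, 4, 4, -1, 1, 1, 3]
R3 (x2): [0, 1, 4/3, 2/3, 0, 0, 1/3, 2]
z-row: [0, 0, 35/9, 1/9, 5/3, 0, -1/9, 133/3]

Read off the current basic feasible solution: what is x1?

17/3

x1 is basic (row 1); its value is the RHS of that row, 17/3.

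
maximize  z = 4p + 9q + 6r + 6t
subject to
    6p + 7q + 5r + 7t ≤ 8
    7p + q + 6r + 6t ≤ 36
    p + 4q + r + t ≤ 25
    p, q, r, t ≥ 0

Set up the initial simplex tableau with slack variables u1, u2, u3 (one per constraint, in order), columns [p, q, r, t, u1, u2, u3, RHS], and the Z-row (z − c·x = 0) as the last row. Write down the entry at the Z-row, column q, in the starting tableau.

The Z-row carries the negated objective coefficients: the q entry is -9.

-9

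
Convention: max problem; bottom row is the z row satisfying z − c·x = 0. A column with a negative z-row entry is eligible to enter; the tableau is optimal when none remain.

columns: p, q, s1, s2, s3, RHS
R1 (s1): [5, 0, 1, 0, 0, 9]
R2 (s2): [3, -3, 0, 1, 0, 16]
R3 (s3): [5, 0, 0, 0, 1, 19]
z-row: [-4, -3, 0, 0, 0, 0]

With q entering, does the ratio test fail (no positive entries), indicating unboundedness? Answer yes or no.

yes

Every constraint-row entry in column q is ≤ 0, so increasing q is unbounded.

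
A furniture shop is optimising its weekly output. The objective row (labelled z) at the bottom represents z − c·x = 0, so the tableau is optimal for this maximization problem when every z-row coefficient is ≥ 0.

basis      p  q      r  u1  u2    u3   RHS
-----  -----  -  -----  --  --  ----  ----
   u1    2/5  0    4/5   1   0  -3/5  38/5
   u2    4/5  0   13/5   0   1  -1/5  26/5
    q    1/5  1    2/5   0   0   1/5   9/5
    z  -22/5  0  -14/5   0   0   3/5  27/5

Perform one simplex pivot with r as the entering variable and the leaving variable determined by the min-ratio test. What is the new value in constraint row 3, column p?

1/13

Ratio test on column r — row 1: (38/5)/(4/5) = 19/2; row 2: (26/5)/(13/5) = 2; row 3: (9/5)/(2/5) = 9/2. Minimum is 2 at row 2 (u2 leaves); pivot element 13/5.
Divide row 2 by 13/5; eliminate column r from the other rows.
Row 3 update in column p: 1/5 − (2/5)·(4/13) = 1/13.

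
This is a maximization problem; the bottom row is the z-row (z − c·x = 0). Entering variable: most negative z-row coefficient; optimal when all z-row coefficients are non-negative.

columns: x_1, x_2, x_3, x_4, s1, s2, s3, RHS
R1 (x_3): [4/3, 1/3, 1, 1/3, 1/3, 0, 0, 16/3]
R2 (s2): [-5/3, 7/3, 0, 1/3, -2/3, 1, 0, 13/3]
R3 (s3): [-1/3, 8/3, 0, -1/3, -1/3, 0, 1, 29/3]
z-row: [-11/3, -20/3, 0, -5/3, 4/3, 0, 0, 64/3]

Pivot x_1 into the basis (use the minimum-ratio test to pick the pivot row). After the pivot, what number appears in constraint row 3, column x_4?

Ratio test on column x_1 — row 1: (16/3)/(4/3) = 4; row 2: entry -5/3 ≤ 0; row 3: entry -1/3 ≤ 0. Minimum is 4 at row 1 (x_3 leaves); pivot element 4/3.
Divide row 1 by 4/3; eliminate column x_1 from the other rows.
Row 3 update in column x_4: -1/3 − (-1/3)·(1/4) = -1/4.

-1/4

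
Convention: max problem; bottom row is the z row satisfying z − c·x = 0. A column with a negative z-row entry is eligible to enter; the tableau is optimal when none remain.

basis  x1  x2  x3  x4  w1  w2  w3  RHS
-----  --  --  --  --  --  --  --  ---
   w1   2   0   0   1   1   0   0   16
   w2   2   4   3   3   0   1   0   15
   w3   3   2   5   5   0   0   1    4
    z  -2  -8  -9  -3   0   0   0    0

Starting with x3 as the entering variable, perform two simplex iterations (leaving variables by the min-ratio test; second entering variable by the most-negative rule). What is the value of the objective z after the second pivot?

16

Ratio test on column x3 — row 1: entry 0 ≤ 0; row 2: 15/3 = 5; row 3: 4/5 = 4/5. Minimum is 4/5 at row 3 (w3 leaves); pivot element 5.
Pivot on row 3; the z-row RHS becomes 0 − (-9)·(4/5) = 36/5.
Next entering variable (most negative z-row entry -22/5): x2.
Ratio test on column x2 — row 1: entry 0 ≤ 0; row 2: (63/5)/(14/5) = 9/2; row 3: (4/5)/(2/5) = 2. Minimum is 2 at row 3 (x3 leaves); pivot element 2/5.
After the second pivot the z-row RHS is 36/5 − (-22/5)·2 = 16.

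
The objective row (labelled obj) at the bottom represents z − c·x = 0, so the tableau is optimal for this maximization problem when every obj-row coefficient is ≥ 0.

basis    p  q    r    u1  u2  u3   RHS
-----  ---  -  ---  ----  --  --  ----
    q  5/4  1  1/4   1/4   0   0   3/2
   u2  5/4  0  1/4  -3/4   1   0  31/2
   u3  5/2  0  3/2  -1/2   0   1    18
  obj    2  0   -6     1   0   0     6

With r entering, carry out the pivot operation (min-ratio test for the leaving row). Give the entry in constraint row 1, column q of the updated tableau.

4

Ratio test on column r — row 1: (3/2)/(1/4) = 6; row 2: (31/2)/(1/4) = 62; row 3: 18/(3/2) = 12. Minimum is 6 at row 1 (q leaves); pivot element 1/4.
Divide row 1 by 1/4; eliminate column r from the other rows.
In the new row 1, the q entry is the old entry divided by the pivot: 1/(1/4) = 4.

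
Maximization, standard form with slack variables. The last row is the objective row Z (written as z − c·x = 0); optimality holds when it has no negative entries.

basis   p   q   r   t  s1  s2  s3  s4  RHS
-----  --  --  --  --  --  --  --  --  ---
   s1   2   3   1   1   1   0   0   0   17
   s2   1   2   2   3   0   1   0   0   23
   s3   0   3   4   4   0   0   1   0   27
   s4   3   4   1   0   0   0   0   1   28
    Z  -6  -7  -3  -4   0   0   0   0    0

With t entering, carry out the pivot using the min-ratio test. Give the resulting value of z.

27

Ratio test on column t — row 1: 17/1 = 17; row 2: 23/3 = 23/3; row 3: 27/4 = 27/4; row 4: entry 0 ≤ 0. Minimum is 27/4 at row 3 (s3 leaves); pivot element 4.
Pivot on row 3; the Z-row RHS becomes 0 − (-4)·(27/4) = 27.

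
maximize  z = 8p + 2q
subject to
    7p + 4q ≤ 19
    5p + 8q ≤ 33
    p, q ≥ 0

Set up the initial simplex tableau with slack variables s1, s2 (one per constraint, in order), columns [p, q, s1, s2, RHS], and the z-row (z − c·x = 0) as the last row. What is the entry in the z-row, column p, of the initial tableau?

The z-row carries the negated objective coefficients: the p entry is -8.

-8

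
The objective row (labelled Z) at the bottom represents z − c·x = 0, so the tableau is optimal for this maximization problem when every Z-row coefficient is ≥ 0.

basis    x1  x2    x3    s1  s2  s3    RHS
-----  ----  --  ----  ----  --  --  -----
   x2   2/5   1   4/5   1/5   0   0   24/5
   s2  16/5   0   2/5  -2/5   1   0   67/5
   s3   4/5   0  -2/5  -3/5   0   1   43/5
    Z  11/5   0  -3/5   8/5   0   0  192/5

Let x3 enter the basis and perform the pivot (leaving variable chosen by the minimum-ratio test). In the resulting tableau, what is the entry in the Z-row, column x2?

3/4

Ratio test on column x3 — row 1: (24/5)/(4/5) = 6; row 2: (67/5)/(2/5) = 67/2; row 3: entry -2/5 ≤ 0. Minimum is 6 at row 1 (x2 leaves); pivot element 4/5.
Divide row 1 by 4/5; eliminate column x3 from the other rows.
Z-row update in column x2: 0 − (-3/5)·(5/4) = 3/4.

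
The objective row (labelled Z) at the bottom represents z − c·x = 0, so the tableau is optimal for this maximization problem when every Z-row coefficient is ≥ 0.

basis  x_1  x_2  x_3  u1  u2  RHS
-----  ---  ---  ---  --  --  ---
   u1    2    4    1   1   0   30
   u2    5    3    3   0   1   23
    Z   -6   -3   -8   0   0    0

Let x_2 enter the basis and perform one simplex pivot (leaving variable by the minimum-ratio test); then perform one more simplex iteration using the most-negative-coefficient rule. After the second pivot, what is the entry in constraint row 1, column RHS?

67/9

Ratio test on column x_2 — row 1: 30/4 = 15/2; row 2: 23/3 = 23/3. Minimum is 15/2 at row 1 (u1 leaves); pivot element 4.
Divide row 1 by 4; eliminate column x_2 from the other rows.
Second iteration: most negative Z-row entry is -29/4 in column x_3, so x_3 enters.
Ratio test on column x_3 — row 1: (15/2)/(1/4) = 30; row 2: (1/2)/(9/4) = 2/9. Minimum is 2/9 at row 2 (u2 leaves); pivot element 9/4.
Divide row 2 by 9/4; eliminate column x_3 from the other rows.
After both pivots, the entry at constraint row 1, column RHS is 67/9.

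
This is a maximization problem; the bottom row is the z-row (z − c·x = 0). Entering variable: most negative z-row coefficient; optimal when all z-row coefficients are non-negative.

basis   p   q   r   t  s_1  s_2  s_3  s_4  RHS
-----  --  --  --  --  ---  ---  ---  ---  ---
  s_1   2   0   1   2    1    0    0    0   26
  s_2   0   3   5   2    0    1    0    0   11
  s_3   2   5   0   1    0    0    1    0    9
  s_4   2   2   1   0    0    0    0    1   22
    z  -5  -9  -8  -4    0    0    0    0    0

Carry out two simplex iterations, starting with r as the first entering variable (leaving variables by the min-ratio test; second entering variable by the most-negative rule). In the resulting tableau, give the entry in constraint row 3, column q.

Ratio test on column r — row 1: 26/1 = 26; row 2: 11/5 = 11/5; row 3: entry 0 ≤ 0; row 4: 22/1 = 22. Minimum is 11/5 at row 2 (s_2 leaves); pivot element 5.
Divide row 2 by 5; eliminate column r from the other rows.
Second iteration: most negative z-row entry is -5 in column p, so p enters.
Ratio test on column p — row 1: (119/5)/2 = 119/10; row 2: entry 0 ≤ 0; row 3: 9/2 = 9/2; row 4: (99/5)/2 = 99/10. Minimum is 9/2 at row 3 (s_3 leaves); pivot element 2.
Divide row 3 by 2; eliminate column p from the other rows.
After both pivots, the entry at constraint row 3, column q is 5/2.

5/2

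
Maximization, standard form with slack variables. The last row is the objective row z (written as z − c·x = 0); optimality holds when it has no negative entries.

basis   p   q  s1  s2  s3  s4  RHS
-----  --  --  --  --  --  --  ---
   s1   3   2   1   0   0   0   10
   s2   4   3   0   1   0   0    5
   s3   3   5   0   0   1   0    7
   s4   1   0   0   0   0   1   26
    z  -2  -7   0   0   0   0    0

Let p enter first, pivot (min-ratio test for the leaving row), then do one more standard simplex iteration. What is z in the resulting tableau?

Ratio test on column p — row 1: 10/3 = 10/3; row 2: 5/4 = 5/4; row 3: 7/3 = 7/3; row 4: 26/1 = 26. Minimum is 5/4 at row 2 (s2 leaves); pivot element 4.
Pivot on row 2; the z-row RHS becomes 0 − (-2)·(5/4) = 5/2.
Next entering variable (most negative z-row entry -11/2): q.
Ratio test on column q — row 1: entry -1/4 ≤ 0; row 2: (5/4)/(3/4) = 5/3; row 3: (13/4)/(11/4) = 13/11; row 4: entry -3/4 ≤ 0. Minimum is 13/11 at row 3 (s3 leaves); pivot element 11/4.
After the second pivot the z-row RHS is 5/2 − (-11/2)·(13/11) = 9.

9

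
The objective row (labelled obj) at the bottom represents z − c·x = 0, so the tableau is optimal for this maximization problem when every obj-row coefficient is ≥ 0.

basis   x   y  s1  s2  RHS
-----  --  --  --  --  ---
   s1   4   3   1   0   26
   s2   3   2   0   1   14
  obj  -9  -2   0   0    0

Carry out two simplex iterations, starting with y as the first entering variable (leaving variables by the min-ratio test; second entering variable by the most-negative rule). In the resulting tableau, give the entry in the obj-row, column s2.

3

Ratio test on column y — row 1: 26/3 = 26/3; row 2: 14/2 = 7. Minimum is 7 at row 2 (s2 leaves); pivot element 2.
Divide row 2 by 2; eliminate column y from the other rows.
Second iteration: most negative obj-row entry is -6 in column x, so x enters.
Ratio test on column x — row 1: entry -1/2 ≤ 0; row 2: 7/(3/2) = 14/3. Minimum is 14/3 at row 2 (y leaves); pivot element 3/2.
Divide row 2 by 3/2; eliminate column x from the other rows.
After both pivots, the entry at the obj-row, column s2 is 3.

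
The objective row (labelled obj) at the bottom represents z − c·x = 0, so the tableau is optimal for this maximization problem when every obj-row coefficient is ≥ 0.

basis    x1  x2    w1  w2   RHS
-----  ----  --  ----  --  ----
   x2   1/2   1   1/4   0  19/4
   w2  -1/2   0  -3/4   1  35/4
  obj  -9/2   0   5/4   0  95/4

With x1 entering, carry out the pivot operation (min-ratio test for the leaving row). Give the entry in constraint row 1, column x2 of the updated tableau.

2

Ratio test on column x1 — row 1: (19/4)/(1/2) = 19/2; row 2: entry -1/2 ≤ 0. Minimum is 19/2 at row 1 (x2 leaves); pivot element 1/2.
Divide row 1 by 1/2; eliminate column x1 from the other rows.
In the new row 1, the x2 entry is the old entry divided by the pivot: 1/(1/2) = 2.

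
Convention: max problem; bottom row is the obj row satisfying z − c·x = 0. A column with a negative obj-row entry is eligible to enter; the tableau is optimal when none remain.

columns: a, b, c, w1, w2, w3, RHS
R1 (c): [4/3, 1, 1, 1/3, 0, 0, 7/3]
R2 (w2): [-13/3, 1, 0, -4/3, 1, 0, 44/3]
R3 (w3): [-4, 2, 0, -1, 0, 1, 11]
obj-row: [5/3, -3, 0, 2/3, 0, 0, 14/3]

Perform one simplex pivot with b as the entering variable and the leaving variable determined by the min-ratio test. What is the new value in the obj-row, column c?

Ratio test on column b — row 1: (7/3)/1 = 7/3; row 2: (44/3)/1 = 44/3; row 3: 11/2 = 11/2. Minimum is 7/3 at row 1 (c leaves); pivot element 1.
Divide row 1 by 1; eliminate column b from the other rows.
obj-row update in column c: 0 − (-3)·1 = 3.

3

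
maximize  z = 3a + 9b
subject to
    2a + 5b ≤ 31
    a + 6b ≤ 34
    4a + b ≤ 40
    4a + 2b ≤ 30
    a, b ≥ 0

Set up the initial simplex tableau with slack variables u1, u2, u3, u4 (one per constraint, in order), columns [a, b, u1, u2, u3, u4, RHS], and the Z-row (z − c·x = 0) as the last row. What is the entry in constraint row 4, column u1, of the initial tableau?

Slack u1 belongs to constraint 1; its column is the unit vector e_1, so the entry in row 4 is 0.

0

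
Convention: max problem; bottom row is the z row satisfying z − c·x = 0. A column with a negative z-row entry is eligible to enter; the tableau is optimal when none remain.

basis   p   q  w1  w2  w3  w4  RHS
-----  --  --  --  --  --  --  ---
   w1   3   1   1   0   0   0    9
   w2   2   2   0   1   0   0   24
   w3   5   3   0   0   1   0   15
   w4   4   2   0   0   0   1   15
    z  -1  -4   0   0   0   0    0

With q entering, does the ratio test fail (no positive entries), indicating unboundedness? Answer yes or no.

no

Column q has positive entries in row(s) 1, 2, 3, 4, so the ratio test bounds it — not unbounded.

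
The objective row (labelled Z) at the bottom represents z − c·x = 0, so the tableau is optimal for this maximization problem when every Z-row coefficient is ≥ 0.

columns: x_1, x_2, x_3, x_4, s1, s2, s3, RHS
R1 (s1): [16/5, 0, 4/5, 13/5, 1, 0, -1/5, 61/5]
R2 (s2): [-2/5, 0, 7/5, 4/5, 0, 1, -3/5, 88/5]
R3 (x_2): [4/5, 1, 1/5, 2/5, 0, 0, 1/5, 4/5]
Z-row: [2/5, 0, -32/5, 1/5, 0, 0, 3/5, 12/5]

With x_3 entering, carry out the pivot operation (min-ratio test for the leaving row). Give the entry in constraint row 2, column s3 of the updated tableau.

-2

Ratio test on column x_3 — row 1: (61/5)/(4/5) = 61/4; row 2: (88/5)/(7/5) = 88/7; row 3: (4/5)/(1/5) = 4. Minimum is 4 at row 3 (x_2 leaves); pivot element 1/5.
Divide row 3 by 1/5; eliminate column x_3 from the other rows.
Row 2 update in column s3: -3/5 − (7/5)·1 = -2.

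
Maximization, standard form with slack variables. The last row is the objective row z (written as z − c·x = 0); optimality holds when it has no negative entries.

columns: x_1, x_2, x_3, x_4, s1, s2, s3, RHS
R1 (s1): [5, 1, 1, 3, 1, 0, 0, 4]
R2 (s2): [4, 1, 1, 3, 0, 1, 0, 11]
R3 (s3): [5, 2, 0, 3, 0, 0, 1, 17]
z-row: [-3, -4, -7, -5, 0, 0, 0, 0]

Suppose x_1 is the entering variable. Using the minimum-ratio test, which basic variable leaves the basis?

Column x_1 entries and ratios — s1: 4/5 = 4/5; s2: 11/4 = 11/4; s3: 17/5 = 17/5.
Smallest ratio is 4/5 in the row of s1, so s1 leaves.

s1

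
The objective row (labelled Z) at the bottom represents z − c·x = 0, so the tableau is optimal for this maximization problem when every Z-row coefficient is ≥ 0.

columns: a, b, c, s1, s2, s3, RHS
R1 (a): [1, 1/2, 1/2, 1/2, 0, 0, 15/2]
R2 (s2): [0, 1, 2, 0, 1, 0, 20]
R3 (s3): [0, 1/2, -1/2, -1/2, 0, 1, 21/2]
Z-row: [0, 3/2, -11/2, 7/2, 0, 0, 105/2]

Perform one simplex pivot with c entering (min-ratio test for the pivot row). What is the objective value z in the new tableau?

215/2

Ratio test on column c — row 1: (15/2)/(1/2) = 15; row 2: 20/2 = 10; row 3: entry -1/2 ≤ 0. Minimum is 10 at row 2 (s2 leaves); pivot element 2.
Pivot on row 2; the Z-row RHS becomes 105/2 − (-11/2)·10 = 215/2.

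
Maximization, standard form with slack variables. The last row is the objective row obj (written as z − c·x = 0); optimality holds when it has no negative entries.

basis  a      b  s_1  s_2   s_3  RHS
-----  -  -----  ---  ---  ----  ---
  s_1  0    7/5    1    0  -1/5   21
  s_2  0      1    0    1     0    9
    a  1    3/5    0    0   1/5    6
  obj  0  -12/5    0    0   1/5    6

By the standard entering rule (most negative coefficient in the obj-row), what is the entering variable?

Negative obj-row entries: b: -12/5.
The most negative is -12/5 in column b, so b enters.

b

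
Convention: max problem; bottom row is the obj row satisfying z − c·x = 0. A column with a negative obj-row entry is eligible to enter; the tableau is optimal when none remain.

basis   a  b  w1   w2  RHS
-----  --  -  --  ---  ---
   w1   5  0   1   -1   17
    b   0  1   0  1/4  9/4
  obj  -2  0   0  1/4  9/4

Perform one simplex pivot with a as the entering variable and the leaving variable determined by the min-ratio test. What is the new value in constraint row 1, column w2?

-1/5

Ratio test on column a — row 1: 17/5 = 17/5; row 2: entry 0 ≤ 0. Minimum is 17/5 at row 1 (w1 leaves); pivot element 5.
Divide row 1 by 5; eliminate column a from the other rows.
In the new row 1, the w2 entry is the old entry divided by the pivot: (-1)/5 = -1/5.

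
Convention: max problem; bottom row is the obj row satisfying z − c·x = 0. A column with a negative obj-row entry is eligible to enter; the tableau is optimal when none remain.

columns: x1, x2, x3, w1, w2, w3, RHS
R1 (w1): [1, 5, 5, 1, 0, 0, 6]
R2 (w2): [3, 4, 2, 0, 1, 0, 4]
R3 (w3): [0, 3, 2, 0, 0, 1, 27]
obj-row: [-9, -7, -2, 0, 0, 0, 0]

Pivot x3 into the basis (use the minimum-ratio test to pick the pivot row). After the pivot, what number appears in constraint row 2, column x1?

Ratio test on column x3 — row 1: 6/5 = 6/5; row 2: 4/2 = 2; row 3: 27/2 = 27/2. Minimum is 6/5 at row 1 (w1 leaves); pivot element 5.
Divide row 1 by 5; eliminate column x3 from the other rows.
Row 2 update in column x1: 3 − 2·(1/5) = 13/5.

13/5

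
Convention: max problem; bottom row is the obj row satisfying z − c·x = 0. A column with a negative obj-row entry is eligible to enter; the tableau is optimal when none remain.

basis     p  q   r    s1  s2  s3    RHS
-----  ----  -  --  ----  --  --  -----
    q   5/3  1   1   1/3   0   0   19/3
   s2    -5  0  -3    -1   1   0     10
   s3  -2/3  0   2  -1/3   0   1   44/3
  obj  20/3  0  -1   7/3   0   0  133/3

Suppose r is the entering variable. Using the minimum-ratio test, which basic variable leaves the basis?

q

Column r entries and ratios — q: (19/3)/1 = 19/3; s2: -3 ≤ 0, skip; s3: (44/3)/2 = 22/3.
Smallest ratio is 19/3 in the row of q, so q leaves.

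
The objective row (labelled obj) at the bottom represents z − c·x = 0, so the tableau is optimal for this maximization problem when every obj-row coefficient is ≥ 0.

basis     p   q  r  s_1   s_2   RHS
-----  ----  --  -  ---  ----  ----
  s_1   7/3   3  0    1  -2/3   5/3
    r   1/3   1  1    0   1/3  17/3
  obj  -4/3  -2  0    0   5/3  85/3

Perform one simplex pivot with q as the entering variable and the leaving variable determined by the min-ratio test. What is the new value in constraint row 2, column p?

Ratio test on column q — row 1: (5/3)/3 = 5/9; row 2: (17/3)/1 = 17/3. Minimum is 5/9 at row 1 (s_1 leaves); pivot element 3.
Divide row 1 by 3; eliminate column q from the other rows.
Row 2 update in column p: 1/3 − 1·(7/9) = -4/9.

-4/9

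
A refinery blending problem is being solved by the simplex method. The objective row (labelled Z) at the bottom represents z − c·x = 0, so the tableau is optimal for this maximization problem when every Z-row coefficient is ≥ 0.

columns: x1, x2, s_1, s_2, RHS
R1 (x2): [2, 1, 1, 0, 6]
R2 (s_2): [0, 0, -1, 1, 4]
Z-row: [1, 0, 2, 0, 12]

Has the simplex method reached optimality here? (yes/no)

Every Z-row coefficient is ≥ 0, so the tableau is optimal.

yes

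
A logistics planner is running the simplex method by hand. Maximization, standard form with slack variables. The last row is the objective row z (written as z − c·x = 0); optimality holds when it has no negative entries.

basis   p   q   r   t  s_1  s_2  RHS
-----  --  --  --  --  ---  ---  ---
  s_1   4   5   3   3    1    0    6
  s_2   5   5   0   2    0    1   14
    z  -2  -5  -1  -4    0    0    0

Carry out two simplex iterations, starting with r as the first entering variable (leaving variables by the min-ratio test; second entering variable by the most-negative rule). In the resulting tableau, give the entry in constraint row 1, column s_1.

Ratio test on column r — row 1: 6/3 = 2; row 2: entry 0 ≤ 0. Minimum is 2 at row 1 (s_1 leaves); pivot element 3.
Divide row 1 by 3; eliminate column r from the other rows.
Second iteration: most negative z-row entry is -10/3 in column q, so q enters.
Ratio test on column q — row 1: 2/(5/3) = 6/5; row 2: 14/5 = 14/5. Minimum is 6/5 at row 1 (r leaves); pivot element 5/3.
Divide row 1 by 5/3; eliminate column q from the other rows.
After both pivots, the entry at constraint row 1, column s_1 is 1/5.

1/5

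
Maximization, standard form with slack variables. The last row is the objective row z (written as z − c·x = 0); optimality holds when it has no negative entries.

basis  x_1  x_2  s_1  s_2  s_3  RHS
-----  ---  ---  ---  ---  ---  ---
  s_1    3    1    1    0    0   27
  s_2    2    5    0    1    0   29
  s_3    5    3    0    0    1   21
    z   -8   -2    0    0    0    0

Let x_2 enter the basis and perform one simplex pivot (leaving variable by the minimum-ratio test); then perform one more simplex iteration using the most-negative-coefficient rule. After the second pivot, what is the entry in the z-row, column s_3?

36/19

Ratio test on column x_2 — row 1: 27/1 = 27; row 2: 29/5 = 29/5; row 3: 21/3 = 7. Minimum is 29/5 at row 2 (s_2 leaves); pivot element 5.
Divide row 2 by 5; eliminate column x_2 from the other rows.
Second iteration: most negative z-row entry is -36/5 in column x_1, so x_1 enters.
Ratio test on column x_1 — row 1: (106/5)/(13/5) = 106/13; row 2: (29/5)/(2/5) = 29/2; row 3: (18/5)/(19/5) = 18/19. Minimum is 18/19 at row 3 (s_3 leaves); pivot element 19/5.
Divide row 3 by 19/5; eliminate column x_1 from the other rows.
After both pivots, the entry at the z-row, column s_3 is 36/19.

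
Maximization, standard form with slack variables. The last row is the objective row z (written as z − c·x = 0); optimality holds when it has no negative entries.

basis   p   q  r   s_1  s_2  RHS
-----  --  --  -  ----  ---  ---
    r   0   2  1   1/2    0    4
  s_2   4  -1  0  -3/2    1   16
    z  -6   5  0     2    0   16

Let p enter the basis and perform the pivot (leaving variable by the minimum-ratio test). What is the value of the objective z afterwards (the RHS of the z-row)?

Ratio test on column p — row 1: entry 0 ≤ 0; row 2: 16/4 = 4. Minimum is 4 at row 2 (s_2 leaves); pivot element 4.
Pivot on row 2; the z-row RHS becomes 16 − (-6)·4 = 40.

40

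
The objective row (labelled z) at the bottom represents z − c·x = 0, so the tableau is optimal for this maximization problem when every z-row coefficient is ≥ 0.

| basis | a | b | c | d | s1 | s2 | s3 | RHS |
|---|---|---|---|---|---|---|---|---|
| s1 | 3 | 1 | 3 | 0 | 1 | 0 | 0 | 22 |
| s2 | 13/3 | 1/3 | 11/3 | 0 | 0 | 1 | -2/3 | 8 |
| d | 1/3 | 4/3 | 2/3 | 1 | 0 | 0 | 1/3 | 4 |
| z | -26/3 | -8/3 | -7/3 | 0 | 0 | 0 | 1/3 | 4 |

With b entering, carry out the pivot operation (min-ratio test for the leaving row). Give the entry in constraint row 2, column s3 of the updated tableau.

-3/4

Ratio test on column b — row 1: 22/1 = 22; row 2: 8/(1/3) = 24; row 3: 4/(4/3) = 3. Minimum is 3 at row 3 (d leaves); pivot element 4/3.
Divide row 3 by 4/3; eliminate column b from the other rows.
Row 2 update in column s3: -2/3 − (1/3)·(1/4) = -3/4.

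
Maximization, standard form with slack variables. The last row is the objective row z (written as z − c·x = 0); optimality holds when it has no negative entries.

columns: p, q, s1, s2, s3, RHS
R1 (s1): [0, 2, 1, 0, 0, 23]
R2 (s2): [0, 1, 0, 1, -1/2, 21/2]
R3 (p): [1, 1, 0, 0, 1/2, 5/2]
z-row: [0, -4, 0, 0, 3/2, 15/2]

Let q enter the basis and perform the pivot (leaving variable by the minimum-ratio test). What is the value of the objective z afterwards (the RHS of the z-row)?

35/2

Ratio test on column q — row 1: 23/2 = 23/2; row 2: (21/2)/1 = 21/2; row 3: (5/2)/1 = 5/2. Minimum is 5/2 at row 3 (p leaves); pivot element 1.
Pivot on row 3; the z-row RHS becomes 15/2 − (-4)·(5/2) = 35/2.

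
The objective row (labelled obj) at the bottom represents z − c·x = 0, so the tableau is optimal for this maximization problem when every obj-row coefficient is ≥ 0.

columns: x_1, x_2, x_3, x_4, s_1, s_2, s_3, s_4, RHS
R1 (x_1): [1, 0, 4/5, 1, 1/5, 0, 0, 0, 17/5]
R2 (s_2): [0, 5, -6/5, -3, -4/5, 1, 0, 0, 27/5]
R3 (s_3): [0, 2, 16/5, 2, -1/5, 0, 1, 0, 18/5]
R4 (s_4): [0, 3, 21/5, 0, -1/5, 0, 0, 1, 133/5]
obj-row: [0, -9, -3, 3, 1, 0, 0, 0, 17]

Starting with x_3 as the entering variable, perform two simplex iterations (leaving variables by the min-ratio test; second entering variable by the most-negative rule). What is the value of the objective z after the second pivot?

661/23

Ratio test on column x_3 — row 1: (17/5)/(4/5) = 17/4; row 2: entry -6/5 ≤ 0; row 3: (18/5)/(16/5) = 9/8; row 4: (133/5)/(21/5) = 19/3. Minimum is 9/8 at row 3 (s_3 leaves); pivot element 16/5.
Pivot on row 3; the obj-row RHS becomes 17 − (-3)·(9/8) = 163/8.
Next entering variable (most negative obj-row entry -57/8): x_2.
Ratio test on column x_2 — row 1: entry -1/2 ≤ 0; row 2: (27/4)/(23/4) = 27/23; row 3: (9/8)/(5/8) = 9/5; row 4: (175/8)/(3/8) = 175/3. Minimum is 27/23 at row 2 (s_2 leaves); pivot element 23/4.
After the second pivot the obj-row RHS is 163/8 − (-57/8)·(27/23) = 661/23.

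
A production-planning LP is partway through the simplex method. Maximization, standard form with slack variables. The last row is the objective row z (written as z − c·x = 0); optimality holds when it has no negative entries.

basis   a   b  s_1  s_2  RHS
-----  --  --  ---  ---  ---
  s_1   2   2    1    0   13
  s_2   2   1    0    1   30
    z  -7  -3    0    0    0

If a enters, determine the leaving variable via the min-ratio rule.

Column a entries and ratios — s_1: 13/2 = 13/2; s_2: 30/2 = 15.
Smallest ratio is 13/2 in the row of s_1, so s_1 leaves.

s_1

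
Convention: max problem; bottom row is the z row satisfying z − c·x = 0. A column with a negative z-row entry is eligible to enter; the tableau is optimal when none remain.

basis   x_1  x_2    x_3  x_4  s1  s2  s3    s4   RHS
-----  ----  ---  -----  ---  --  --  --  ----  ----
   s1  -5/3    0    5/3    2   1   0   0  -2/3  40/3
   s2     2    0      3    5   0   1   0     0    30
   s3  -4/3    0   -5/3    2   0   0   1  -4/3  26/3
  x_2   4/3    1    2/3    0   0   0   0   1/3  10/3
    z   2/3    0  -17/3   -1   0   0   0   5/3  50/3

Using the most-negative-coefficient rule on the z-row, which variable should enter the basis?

Negative z-row entries: x_3: -17/3, x_4: -1.
The most negative is -17/3 in column x_3, so x_3 enters.

x_3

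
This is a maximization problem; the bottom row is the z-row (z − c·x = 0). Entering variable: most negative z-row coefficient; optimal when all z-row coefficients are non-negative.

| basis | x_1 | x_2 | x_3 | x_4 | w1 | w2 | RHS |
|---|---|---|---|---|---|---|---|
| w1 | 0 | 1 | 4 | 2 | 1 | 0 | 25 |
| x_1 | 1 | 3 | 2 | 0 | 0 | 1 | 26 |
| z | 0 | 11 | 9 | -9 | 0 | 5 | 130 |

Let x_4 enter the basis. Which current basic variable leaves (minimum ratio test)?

w1

Column x_4 entries and ratios — w1: 25/2 = 25/2; x_1: 0 ≤ 0, skip.
Smallest ratio is 25/2 in the row of w1, so w1 leaves.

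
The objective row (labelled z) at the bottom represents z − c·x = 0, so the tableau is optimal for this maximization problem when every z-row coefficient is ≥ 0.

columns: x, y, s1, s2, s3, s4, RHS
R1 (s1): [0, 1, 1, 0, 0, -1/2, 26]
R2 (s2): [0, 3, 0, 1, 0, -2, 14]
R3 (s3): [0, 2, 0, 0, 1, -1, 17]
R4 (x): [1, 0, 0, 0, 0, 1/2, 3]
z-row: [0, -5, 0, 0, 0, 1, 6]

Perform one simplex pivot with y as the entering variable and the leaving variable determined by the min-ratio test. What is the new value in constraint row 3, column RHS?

Ratio test on column y — row 1: 26/1 = 26; row 2: 14/3 = 14/3; row 3: 17/2 = 17/2; row 4: entry 0 ≤ 0. Minimum is 14/3 at row 2 (s2 leaves); pivot element 3.
Divide row 2 by 3; eliminate column y from the other rows.
Row 3 update in column RHS: 17 − 2·(14/3) = 23/3.

23/3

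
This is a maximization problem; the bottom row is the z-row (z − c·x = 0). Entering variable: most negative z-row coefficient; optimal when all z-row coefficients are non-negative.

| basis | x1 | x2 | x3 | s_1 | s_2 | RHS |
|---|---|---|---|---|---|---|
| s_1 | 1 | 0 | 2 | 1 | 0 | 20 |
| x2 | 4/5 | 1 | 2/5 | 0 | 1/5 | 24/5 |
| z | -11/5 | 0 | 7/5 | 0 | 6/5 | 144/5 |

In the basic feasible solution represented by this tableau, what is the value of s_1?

20

s_1 is basic (row 1); its value is the RHS of that row, 20.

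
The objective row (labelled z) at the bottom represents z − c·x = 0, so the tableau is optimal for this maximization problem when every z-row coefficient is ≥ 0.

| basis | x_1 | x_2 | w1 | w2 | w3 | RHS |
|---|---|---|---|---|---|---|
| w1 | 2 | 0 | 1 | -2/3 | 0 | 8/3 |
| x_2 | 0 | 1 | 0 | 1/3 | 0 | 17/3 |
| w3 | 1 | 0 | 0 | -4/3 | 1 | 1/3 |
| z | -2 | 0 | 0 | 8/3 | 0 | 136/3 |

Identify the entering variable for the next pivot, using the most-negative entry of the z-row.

Negative z-row entries: x_1: -2.
The most negative is -2 in column x_1, so x_1 enters.

x_1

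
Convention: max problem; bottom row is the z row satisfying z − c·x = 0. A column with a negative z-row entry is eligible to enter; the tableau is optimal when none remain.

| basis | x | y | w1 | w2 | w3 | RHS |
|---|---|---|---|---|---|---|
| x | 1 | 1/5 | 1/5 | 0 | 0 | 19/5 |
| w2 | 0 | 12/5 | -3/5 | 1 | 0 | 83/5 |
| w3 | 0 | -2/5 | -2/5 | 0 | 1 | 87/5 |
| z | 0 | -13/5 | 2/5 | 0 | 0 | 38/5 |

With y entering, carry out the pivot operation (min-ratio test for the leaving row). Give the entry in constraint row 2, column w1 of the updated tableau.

Ratio test on column y — row 1: (19/5)/(1/5) = 19; row 2: (83/5)/(12/5) = 83/12; row 3: entry -2/5 ≤ 0. Minimum is 83/12 at row 2 (w2 leaves); pivot element 12/5.
Divide row 2 by 12/5; eliminate column y from the other rows.
In the new row 2, the w1 entry is the old entry divided by the pivot: (-3/5)/(12/5) = -1/4.

-1/4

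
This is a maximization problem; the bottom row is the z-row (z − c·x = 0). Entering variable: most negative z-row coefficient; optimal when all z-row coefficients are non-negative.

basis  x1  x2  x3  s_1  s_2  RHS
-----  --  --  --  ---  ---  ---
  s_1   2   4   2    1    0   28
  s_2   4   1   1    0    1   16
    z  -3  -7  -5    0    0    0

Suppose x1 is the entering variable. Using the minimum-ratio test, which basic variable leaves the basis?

Column x1 entries and ratios — s_1: 28/2 = 14; s_2: 16/4 = 4.
Smallest ratio is 4 in the row of s_2, so s_2 leaves.

s_2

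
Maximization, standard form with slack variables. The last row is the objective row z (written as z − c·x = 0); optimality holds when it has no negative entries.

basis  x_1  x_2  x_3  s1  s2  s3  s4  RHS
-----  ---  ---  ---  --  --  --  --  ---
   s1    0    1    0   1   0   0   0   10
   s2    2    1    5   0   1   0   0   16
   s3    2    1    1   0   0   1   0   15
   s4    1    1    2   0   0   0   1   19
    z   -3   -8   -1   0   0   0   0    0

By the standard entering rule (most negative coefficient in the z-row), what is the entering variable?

Negative z-row entries: x_1: -3, x_2: -8, x_3: -1.
The most negative is -8 in column x_2, so x_2 enters.

x_2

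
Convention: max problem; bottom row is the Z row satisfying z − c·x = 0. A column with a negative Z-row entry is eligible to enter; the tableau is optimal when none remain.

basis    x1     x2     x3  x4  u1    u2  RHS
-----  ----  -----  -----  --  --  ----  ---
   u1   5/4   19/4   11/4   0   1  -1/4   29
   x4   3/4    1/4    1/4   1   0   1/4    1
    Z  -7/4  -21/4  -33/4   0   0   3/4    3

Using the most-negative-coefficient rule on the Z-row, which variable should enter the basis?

Negative Z-row entries: x1: -7/4, x2: -21/4, x3: -33/4.
The most negative is -33/4 in column x3, so x3 enters.

x3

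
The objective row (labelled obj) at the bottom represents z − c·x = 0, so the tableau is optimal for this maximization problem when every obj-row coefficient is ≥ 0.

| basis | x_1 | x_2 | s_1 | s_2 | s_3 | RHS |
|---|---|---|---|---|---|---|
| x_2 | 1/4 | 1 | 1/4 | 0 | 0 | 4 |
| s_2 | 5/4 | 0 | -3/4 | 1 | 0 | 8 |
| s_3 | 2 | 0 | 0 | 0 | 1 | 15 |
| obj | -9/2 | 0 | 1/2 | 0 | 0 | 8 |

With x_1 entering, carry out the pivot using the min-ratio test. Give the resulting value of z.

184/5

Ratio test on column x_1 — row 1: 4/(1/4) = 16; row 2: 8/(5/4) = 32/5; row 3: 15/2 = 15/2. Minimum is 32/5 at row 2 (s_2 leaves); pivot element 5/4.
Pivot on row 2; the obj-row RHS becomes 8 − (-9/2)·(32/5) = 184/5.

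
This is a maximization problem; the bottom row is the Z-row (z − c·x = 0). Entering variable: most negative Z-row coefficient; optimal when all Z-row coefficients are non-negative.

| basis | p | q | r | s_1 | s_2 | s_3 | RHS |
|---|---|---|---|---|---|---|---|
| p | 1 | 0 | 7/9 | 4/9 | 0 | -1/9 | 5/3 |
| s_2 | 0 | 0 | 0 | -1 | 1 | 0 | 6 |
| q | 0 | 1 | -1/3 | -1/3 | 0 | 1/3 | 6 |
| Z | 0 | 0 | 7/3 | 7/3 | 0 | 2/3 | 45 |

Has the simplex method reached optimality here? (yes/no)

yes

Every Z-row coefficient is ≥ 0, so the tableau is optimal.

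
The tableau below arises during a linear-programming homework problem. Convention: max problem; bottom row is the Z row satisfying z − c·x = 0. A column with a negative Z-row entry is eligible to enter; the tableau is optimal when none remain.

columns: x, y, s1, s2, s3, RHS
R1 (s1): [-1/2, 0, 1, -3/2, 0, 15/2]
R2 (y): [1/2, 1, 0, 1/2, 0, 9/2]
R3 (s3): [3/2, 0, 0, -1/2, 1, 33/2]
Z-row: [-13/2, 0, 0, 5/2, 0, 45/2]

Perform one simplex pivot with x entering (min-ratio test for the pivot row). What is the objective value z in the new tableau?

Ratio test on column x — row 1: entry -1/2 ≤ 0; row 2: (9/2)/(1/2) = 9; row 3: (33/2)/(3/2) = 11. Minimum is 9 at row 2 (y leaves); pivot element 1/2.
Pivot on row 2; the Z-row RHS becomes 45/2 − (-13/2)·9 = 81.

81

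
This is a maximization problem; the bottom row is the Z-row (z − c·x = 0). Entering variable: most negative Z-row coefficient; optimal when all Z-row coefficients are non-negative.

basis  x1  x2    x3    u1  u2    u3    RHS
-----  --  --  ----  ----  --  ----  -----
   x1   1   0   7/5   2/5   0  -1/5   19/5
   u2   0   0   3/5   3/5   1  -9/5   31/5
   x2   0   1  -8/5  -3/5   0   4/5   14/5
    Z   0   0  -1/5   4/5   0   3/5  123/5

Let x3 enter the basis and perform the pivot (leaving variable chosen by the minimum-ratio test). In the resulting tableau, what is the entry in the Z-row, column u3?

Ratio test on column x3 — row 1: (19/5)/(7/5) = 19/7; row 2: (31/5)/(3/5) = 31/3; row 3: entry -8/5 ≤ 0. Minimum is 19/7 at row 1 (x1 leaves); pivot element 7/5.
Divide row 1 by 7/5; eliminate column x3 from the other rows.
Z-row update in column u3: 3/5 − (-1/5)·(-1/7) = 4/7.

4/7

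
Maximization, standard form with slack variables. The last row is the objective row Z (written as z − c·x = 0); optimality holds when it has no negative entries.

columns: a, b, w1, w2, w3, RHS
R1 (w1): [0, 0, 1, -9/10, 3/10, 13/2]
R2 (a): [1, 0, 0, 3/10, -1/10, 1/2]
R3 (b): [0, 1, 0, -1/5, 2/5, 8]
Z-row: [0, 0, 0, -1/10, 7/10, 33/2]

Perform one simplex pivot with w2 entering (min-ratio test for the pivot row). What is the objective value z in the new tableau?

Ratio test on column w2 — row 1: entry -9/10 ≤ 0; row 2: (1/2)/(3/10) = 5/3; row 3: entry -1/5 ≤ 0. Minimum is 5/3 at row 2 (a leaves); pivot element 3/10.
Pivot on row 2; the Z-row RHS becomes 33/2 − (-1/10)·(5/3) = 50/3.

50/3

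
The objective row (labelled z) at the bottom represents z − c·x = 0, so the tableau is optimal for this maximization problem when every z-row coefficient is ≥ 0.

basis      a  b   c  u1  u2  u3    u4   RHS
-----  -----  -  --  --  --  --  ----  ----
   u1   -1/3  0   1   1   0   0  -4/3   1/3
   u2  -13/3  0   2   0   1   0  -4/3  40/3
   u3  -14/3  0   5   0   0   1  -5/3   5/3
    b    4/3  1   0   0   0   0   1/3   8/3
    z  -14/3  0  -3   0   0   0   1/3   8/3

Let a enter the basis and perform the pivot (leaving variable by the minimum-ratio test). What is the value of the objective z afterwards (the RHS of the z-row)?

Ratio test on column a — row 1: entry -1/3 ≤ 0; row 2: entry -13/3 ≤ 0; row 3: entry -14/3 ≤ 0; row 4: (8/3)/(4/3) = 2. Minimum is 2 at row 4 (b leaves); pivot element 4/3.
Pivot on row 4; the z-row RHS becomes 8/3 − (-14/3)·2 = 12.

12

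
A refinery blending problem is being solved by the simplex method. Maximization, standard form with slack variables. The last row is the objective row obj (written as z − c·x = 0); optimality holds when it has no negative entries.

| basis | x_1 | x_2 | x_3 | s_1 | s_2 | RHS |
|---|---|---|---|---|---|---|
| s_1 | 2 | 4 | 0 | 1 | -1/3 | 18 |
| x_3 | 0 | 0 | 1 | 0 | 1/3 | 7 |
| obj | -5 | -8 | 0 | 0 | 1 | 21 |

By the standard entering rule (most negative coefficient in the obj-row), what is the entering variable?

Negative obj-row entries: x_1: -5, x_2: -8.
The most negative is -8 in column x_2, so x_2 enters.

x_2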